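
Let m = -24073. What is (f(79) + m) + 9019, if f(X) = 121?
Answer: -14933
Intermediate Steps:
(f(79) + m) + 9019 = (121 - 24073) + 9019 = -23952 + 9019 = -14933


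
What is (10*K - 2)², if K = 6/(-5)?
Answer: 196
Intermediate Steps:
K = -6/5 (K = -⅕*6 = -6/5 ≈ -1.2000)
(10*K - 2)² = (10*(-6/5) - 2)² = (-12 - 2)² = (-14)² = 196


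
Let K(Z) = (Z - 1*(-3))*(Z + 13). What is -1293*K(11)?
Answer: -434448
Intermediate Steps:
K(Z) = (3 + Z)*(13 + Z) (K(Z) = (Z + 3)*(13 + Z) = (3 + Z)*(13 + Z))
-1293*K(11) = -1293*(39 + 11² + 16*11) = -1293*(39 + 121 + 176) = -1293*336 = -1*434448 = -434448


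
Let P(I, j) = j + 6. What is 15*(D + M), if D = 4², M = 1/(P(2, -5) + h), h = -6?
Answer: 237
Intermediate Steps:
P(I, j) = 6 + j
M = -⅕ (M = 1/((6 - 5) - 6) = 1/(1 - 6) = 1/(-5) = -⅕ ≈ -0.20000)
D = 16
15*(D + M) = 15*(16 - ⅕) = 15*(79/5) = 237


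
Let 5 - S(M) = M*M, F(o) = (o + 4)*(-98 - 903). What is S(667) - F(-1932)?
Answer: -2374812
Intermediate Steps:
F(o) = -4004 - 1001*o (F(o) = (4 + o)*(-1001) = -4004 - 1001*o)
S(M) = 5 - M**2 (S(M) = 5 - M*M = 5 - M**2)
S(667) - F(-1932) = (5 - 1*667**2) - (-4004 - 1001*(-1932)) = (5 - 1*444889) - (-4004 + 1933932) = (5 - 444889) - 1*1929928 = -444884 - 1929928 = -2374812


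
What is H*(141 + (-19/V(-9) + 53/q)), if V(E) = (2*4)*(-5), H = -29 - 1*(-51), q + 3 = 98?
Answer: 237479/76 ≈ 3124.7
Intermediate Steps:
q = 95 (q = -3 + 98 = 95)
H = 22 (H = -29 + 51 = 22)
V(E) = -40 (V(E) = 8*(-5) = -40)
H*(141 + (-19/V(-9) + 53/q)) = 22*(141 + (-19/(-40) + 53/95)) = 22*(141 + (-19*(-1/40) + 53*(1/95))) = 22*(141 + (19/40 + 53/95)) = 22*(141 + 157/152) = 22*(21589/152) = 237479/76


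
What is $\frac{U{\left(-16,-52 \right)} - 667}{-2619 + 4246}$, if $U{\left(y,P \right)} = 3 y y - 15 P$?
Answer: $\frac{881}{1627} \approx 0.54149$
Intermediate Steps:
$U{\left(y,P \right)} = - 15 P + 3 y^{2}$ ($U{\left(y,P \right)} = 3 y^{2} - 15 P = - 15 P + 3 y^{2}$)
$\frac{U{\left(-16,-52 \right)} - 667}{-2619 + 4246} = \frac{\left(\left(-15\right) \left(-52\right) + 3 \left(-16\right)^{2}\right) - 667}{-2619 + 4246} = \frac{\left(780 + 3 \cdot 256\right) - 667}{1627} = \left(\left(780 + 768\right) - 667\right) \frac{1}{1627} = \left(1548 - 667\right) \frac{1}{1627} = 881 \cdot \frac{1}{1627} = \frac{881}{1627}$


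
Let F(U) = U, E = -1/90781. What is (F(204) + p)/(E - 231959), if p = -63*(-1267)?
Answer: -484316635/1403831332 ≈ -0.34500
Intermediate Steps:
p = 79821
E = -1/90781 (E = -1*1/90781 = -1/90781 ≈ -1.1016e-5)
(F(204) + p)/(E - 231959) = (204 + 79821)/(-1/90781 - 231959) = 80025/(-21057469980/90781) = 80025*(-90781/21057469980) = -484316635/1403831332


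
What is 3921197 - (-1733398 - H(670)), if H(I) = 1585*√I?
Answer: 5654595 + 1585*√670 ≈ 5.6956e+6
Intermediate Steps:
3921197 - (-1733398 - H(670)) = 3921197 - (-1733398 - 1585*√670) = 3921197 + (1733398 + 1585*√670) = 5654595 + 1585*√670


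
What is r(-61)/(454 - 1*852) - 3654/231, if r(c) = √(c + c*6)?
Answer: -174/11 - I*√427/398 ≈ -15.818 - 0.05192*I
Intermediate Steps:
r(c) = √7*√c (r(c) = √(c + 6*c) = √(7*c) = √7*√c)
r(-61)/(454 - 1*852) - 3654/231 = (√7*√(-61))/(454 - 1*852) - 3654/231 = (√7*(I*√61))/(454 - 852) - 3654*1/231 = (I*√427)/(-398) - 174/11 = (I*√427)*(-1/398) - 174/11 = -I*√427/398 - 174/11 = -174/11 - I*√427/398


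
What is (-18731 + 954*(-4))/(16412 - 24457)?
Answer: 22547/8045 ≈ 2.8026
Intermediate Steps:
(-18731 + 954*(-4))/(16412 - 24457) = (-18731 - 3816)/(-8045) = -22547*(-1/8045) = 22547/8045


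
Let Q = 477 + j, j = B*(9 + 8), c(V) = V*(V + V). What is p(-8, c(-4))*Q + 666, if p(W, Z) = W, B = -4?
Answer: -2606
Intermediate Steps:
c(V) = 2*V² (c(V) = V*(2*V) = 2*V²)
j = -68 (j = -4*(9 + 8) = -4*17 = -68)
Q = 409 (Q = 477 - 68 = 409)
p(-8, c(-4))*Q + 666 = -8*409 + 666 = -3272 + 666 = -2606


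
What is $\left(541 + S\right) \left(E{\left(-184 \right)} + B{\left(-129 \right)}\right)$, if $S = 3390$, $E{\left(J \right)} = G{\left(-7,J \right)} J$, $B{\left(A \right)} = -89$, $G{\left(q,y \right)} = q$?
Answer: $4713269$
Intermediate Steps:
$E{\left(J \right)} = - 7 J$
$\left(541 + S\right) \left(E{\left(-184 \right)} + B{\left(-129 \right)}\right) = \left(541 + 3390\right) \left(\left(-7\right) \left(-184\right) - 89\right) = 3931 \left(1288 - 89\right) = 3931 \cdot 1199 = 4713269$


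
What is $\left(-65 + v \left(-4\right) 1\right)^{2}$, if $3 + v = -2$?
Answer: $2025$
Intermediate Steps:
$v = -5$ ($v = -3 - 2 = -5$)
$\left(-65 + v \left(-4\right) 1\right)^{2} = \left(-65 + \left(-5\right) \left(-4\right) 1\right)^{2} = \left(-65 + 20 \cdot 1\right)^{2} = \left(-65 + 20\right)^{2} = \left(-45\right)^{2} = 2025$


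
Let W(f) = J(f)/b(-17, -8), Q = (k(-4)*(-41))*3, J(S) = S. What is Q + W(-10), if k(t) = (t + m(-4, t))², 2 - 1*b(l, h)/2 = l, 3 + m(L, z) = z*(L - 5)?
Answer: -1965422/19 ≈ -1.0344e+5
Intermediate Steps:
m(L, z) = -3 + z*(-5 + L) (m(L, z) = -3 + z*(L - 5) = -3 + z*(-5 + L))
b(l, h) = 4 - 2*l
k(t) = (-3 - 8*t)² (k(t) = (t + (-3 - 5*t - 4*t))² = (t + (-3 - 9*t))² = (-3 - 8*t)²)
Q = -103443 (Q = ((3 + 8*(-4))²*(-41))*3 = ((3 - 32)²*(-41))*3 = ((-29)²*(-41))*3 = (841*(-41))*3 = -34481*3 = -103443)
W(f) = f/38 (W(f) = f/(4 - 2*(-17)) = f/(4 + 34) = f/38)
Q + W(-10) = -103443 + (1/38)*(-10) = -103443 - 5/19 = -1965422/19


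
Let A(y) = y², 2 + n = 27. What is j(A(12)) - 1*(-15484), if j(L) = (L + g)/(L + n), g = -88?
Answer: 2616852/169 ≈ 15484.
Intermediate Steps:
n = 25 (n = -2 + 27 = 25)
j(L) = (-88 + L)/(25 + L) (j(L) = (L - 88)/(L + 25) = (-88 + L)/(25 + L))
j(A(12)) - 1*(-15484) = (-88 + 12²)/(25 + 12²) - 1*(-15484) = (-88 + 144)/(25 + 144) + 15484 = 56/169 + 15484 = 2616852/169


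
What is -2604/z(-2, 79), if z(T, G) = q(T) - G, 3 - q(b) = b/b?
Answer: 372/11 ≈ 33.818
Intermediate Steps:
q(b) = 2 (q(b) = 3 - b/b = 3 - 1*1 = 3 - 1 = 2)
z(T, G) = 2 - G
-2604/z(-2, 79) = -2604/(2 - 1*79) = -2604/(2 - 79) = -2604/(-77) = -2604*(-1/77) = 372/11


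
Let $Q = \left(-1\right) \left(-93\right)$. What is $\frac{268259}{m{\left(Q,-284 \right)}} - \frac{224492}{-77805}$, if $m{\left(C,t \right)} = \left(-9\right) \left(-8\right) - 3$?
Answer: $\frac{6962460481}{1789515} \approx 3890.7$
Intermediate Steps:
$Q = 93$
$m{\left(C,t \right)} = 69$ ($m{\left(C,t \right)} = 72 - 3 = 69$)
$\frac{268259}{m{\left(Q,-284 \right)}} - \frac{224492}{-77805} = \frac{268259}{69} - \frac{224492}{-77805} = 268259 \cdot \frac{1}{69} - - \frac{224492}{77805} = \frac{268259}{69} + \frac{224492}{77805} = \frac{6962460481}{1789515}$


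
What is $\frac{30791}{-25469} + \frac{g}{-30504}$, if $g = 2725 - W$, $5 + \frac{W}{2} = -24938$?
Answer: $- \frac{759732741}{258968792} \approx -2.9337$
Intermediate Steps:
$W = -49886$ ($W = -10 + 2 \left(-24938\right) = -10 - 49876 = -49886$)
$g = 52611$ ($g = 2725 - -49886 = 2725 + 49886 = 52611$)
$\frac{30791}{-25469} + \frac{g}{-30504} = \frac{30791}{-25469} + \frac{52611}{-30504} = 30791 \left(- \frac{1}{25469}\right) + 52611 \left(- \frac{1}{30504}\right) = - \frac{30791}{25469} - \frac{17537}{10168} = - \frac{759732741}{258968792}$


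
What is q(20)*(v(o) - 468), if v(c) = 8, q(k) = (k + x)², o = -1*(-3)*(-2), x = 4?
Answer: -264960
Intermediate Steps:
o = -6 (o = 3*(-2) = -6)
q(k) = (4 + k)² (q(k) = (k + 4)² = (4 + k)²)
q(20)*(v(o) - 468) = (4 + 20)²*(8 - 468) = 24²*(-460) = 576*(-460) = -264960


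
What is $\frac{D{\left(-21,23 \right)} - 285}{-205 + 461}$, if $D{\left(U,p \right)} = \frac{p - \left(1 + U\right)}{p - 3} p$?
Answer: $- \frac{4711}{5120} \approx -0.92012$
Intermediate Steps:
$D{\left(U,p \right)} = \frac{p \left(-1 + p - U\right)}{-3 + p}$ ($D{\left(U,p \right)} = \frac{-1 + p - U}{-3 + p} p = \frac{p \left(-1 + p - U\right)}{-3 + p}$)
$\frac{D{\left(-21,23 \right)} - 285}{-205 + 461} = \frac{\frac{23 \left(-1 + 23 - -21\right)}{-3 + 23} - 285}{-205 + 461} = \frac{\frac{23 \left(-1 + 23 + 21\right)}{20} - 285}{256} = \left(23 \cdot \frac{1}{20} \cdot 43 - 285\right) \frac{1}{256} = \left(\frac{989}{20} - 285\right) \frac{1}{256} = \left(- \frac{4711}{20}\right) \frac{1}{256} = - \frac{4711}{5120}$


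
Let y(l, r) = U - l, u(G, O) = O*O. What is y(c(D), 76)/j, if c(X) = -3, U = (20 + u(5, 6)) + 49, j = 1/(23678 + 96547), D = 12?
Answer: 12984300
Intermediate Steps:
u(G, O) = O²
j = 1/120225 ≈ 8.3177e-6
U = 105 (U = (20 + 6²) + 49 = (20 + 36) + 49 = 56 + 49 = 105)
y(l, r) = 105 - l
y(c(D), 76)/j = (105 - 1*(-3))/(1/120225) = (105 + 3)*120225 = 108*120225 = 12984300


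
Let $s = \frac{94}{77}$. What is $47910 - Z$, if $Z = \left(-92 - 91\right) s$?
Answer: $\frac{3706272}{77} \approx 48133.0$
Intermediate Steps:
$s = \frac{94}{77}$ ($s = 94 \cdot \frac{1}{77} = \frac{94}{77} \approx 1.2208$)
$Z = - \frac{17202}{77}$ ($Z = \left(-92 - 91\right) \frac{94}{77} = \left(-183\right) \frac{94}{77} = - \frac{17202}{77} \approx -223.4$)
$47910 - Z = 47910 - - \frac{17202}{77} = 47910 + \frac{17202}{77} = \frac{3706272}{77}$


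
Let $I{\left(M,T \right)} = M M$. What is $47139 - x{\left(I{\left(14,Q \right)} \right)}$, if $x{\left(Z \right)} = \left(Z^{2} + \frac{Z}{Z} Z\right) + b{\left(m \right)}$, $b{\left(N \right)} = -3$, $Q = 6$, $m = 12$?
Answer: $8530$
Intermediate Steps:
$I{\left(M,T \right)} = M^{2}$
$x{\left(Z \right)} = -3 + Z + Z^{2}$ ($x{\left(Z \right)} = \left(Z^{2} + \frac{Z}{Z} Z\right) - 3 = \left(Z^{2} + 1 Z\right) - 3 = \left(Z^{2} + Z\right) - 3 = \left(Z + Z^{2}\right) - 3 = -3 + Z + Z^{2}$)
$47139 - x{\left(I{\left(14,Q \right)} \right)} = 47139 - \left(-3 + 14^{2} + \left(14^{2}\right)^{2}\right) = 47139 - \left(-3 + 196 + 196^{2}\right) = 47139 - \left(-3 + 196 + 38416\right) = 47139 - 38609 = 8530$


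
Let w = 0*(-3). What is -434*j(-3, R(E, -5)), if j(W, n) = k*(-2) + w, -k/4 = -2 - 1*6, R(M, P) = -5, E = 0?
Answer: 27776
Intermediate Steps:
w = 0
k = 32 (k = -4*(-2 - 1*6) = -4*(-2 - 6) = -4*(-8) = 32)
j(W, n) = -64 (j(W, n) = 32*(-2) + 0 = -64 + 0 = -64)
-434*j(-3, R(E, -5)) = -434*(-64) = 27776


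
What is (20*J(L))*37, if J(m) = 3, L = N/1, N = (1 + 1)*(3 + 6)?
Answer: 2220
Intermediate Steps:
N = 18 (N = 2*9 = 18)
L = 18 (L = 18/1 = 18*1 = 18)
(20*J(L))*37 = (20*3)*37 = 60*37 = 2220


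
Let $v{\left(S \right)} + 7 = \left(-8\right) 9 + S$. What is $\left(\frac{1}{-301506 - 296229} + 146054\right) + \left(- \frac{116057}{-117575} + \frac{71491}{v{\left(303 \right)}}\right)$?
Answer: $\frac{65836693938292273}{449783632800} \approx 1.4637 \cdot 10^{5}$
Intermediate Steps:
$v{\left(S \right)} = -79 + S$ ($v{\left(S \right)} = -7 + \left(\left(-8\right) 9 + S\right) = -7 + \left(-72 + S\right) = -79 + S$)
$\left(\frac{1}{-301506 - 296229} + 146054\right) + \left(- \frac{116057}{-117575} + \frac{71491}{v{\left(303 \right)}}\right) = \left(\frac{1}{-301506 - 296229} + 146054\right) - \left(- \frac{116057}{117575} - \frac{71491}{-79 + 303}\right) = \left(\frac{1}{-597735} + 146054\right) - \left(- \frac{116057}{117575} - \frac{71491}{224}\right) = \left(- \frac{1}{597735} + 146054\right) + \left(\frac{116057}{117575} + 71491 \cdot \frac{1}{224}\right) = \frac{87301587689}{597735} + \left(\frac{116057}{117575} + \frac{10213}{32}\right) = \frac{87301587689}{597735} + \frac{1204507299}{3762400} = \frac{65836693938292273}{449783632800}$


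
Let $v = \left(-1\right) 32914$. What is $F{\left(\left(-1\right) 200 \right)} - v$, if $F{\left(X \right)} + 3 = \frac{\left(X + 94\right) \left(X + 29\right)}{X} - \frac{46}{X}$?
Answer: $\frac{164103}{5} \approx 32821.0$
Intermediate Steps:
$v = -32914$
$F{\left(X \right)} = -3 - \frac{46}{X} + \frac{\left(29 + X\right) \left(94 + X\right)}{X}$ ($F{\left(X \right)} = -3 + \left(\frac{\left(X + 94\right) \left(X + 29\right)}{X} - \frac{46}{X}\right) = -3 + \left(\frac{\left(94 + X\right) \left(29 + X\right)}{X} - \frac{46}{X}\right) = -3 + \left(\frac{\left(29 + X\right) \left(94 + X\right)}{X} - \frac{46}{X}\right) = -3 + \left(- \frac{46}{X} + \frac{\left(29 + X\right) \left(94 + X\right)}{X}\right) = -3 - \frac{46}{X} + \frac{\left(29 + X\right) \left(94 + X\right)}{X}$)
$F{\left(\left(-1\right) 200 \right)} - v = \left(120 - 200 + \frac{2680}{\left(-1\right) 200}\right) - -32914 = \left(120 - 200 + \frac{2680}{-200}\right) + 32914 = \left(120 - 200 + 2680 \left(- \frac{1}{200}\right)\right) + 32914 = \left(120 - 200 - \frac{67}{5}\right) + 32914 = - \frac{467}{5} + 32914 = \frac{164103}{5}$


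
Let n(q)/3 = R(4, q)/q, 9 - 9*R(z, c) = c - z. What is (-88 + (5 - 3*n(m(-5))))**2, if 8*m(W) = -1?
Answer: 484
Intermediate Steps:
R(z, c) = 1 - c/9 + z/9 (R(z, c) = 1 - (c - z)/9 = 1 + (-c/9 + z/9) = 1 - c/9 + z/9)
m(W) = -1/8 (m(W) = (1/8)*(-1) = -1/8)
n(q) = 3*(13/9 - q/9)/q (n(q) = 3*((1 - q/9 + (1/9)*4)/q) = 3*((1 - q/9 + 4/9)/q) = 3*((13/9 - q/9)/q) = 3*(13/9 - q/9)/q)
(-88 + (5 - 3*n(m(-5))))**2 = (-88 + (5 - (13 - 1*(-1/8))/(-1/8)))**2 = (-88 + (5 - (-8)*(13 + 1/8)))**2 = (-88 + (5 - (-8)*105/8))**2 = (-88 + (5 - 3*(-35)))**2 = (-88 + (5 + 105))**2 = (-88 + 110)**2 = 22**2 = 484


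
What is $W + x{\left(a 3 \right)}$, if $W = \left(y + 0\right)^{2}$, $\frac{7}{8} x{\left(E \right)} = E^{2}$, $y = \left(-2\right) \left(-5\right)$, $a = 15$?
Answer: $\frac{16900}{7} \approx 2414.3$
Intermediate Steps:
$y = 10$
$x{\left(E \right)} = \frac{8 E^{2}}{7}$
$W = 100$ ($W = \left(10 + 0\right)^{2} = 10^{2} = 100$)
$W + x{\left(a 3 \right)} = 100 + \frac{8 \left(15 \cdot 3\right)^{2}}{7} = 100 + \frac{8 \cdot 45^{2}}{7} = 100 + \frac{8}{7} \cdot 2025 = 100 + \frac{16200}{7} = \frac{16900}{7}$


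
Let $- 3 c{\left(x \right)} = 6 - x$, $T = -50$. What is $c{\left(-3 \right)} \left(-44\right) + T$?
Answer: $82$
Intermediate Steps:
$c{\left(x \right)} = -2 + \frac{x}{3}$ ($c{\left(x \right)} = - \frac{6 - x}{3} = -2 + \frac{x}{3}$)
$c{\left(-3 \right)} \left(-44\right) + T = \left(-2 + \frac{1}{3} \left(-3\right)\right) \left(-44\right) - 50 = \left(-2 - 1\right) \left(-44\right) - 50 = \left(-3\right) \left(-44\right) - 50 = 132 - 50 = 82$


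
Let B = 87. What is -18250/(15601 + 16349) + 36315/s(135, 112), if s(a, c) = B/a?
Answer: 1044227240/18531 ≈ 56350.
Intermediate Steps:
s(a, c) = 87/a
-18250/(15601 + 16349) + 36315/s(135, 112) = -18250/(15601 + 16349) + 36315/((87/135)) = -18250/31950 + 36315/((87*(1/135))) = -18250*1/31950 + 36315/(29/45) = -365/639 + 36315*(45/29) = -365/639 + 1634175/29 = 1044227240/18531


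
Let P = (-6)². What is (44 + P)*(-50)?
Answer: -4000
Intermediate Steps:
P = 36
(44 + P)*(-50) = (44 + 36)*(-50) = 80*(-50) = -4000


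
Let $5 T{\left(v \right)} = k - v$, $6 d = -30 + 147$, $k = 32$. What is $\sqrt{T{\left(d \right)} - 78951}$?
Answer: $\frac{i \sqrt{315794}}{2} \approx 280.98 i$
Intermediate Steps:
$d = \frac{39}{2}$ ($d = \frac{-30 + 147}{6} = \frac{1}{6} \cdot 117 = \frac{39}{2} \approx 19.5$)
$T{\left(v \right)} = \frac{32}{5} - \frac{v}{5}$ ($T{\left(v \right)} = \frac{32 - v}{5} = \frac{32}{5} - \frac{v}{5}$)
$\sqrt{T{\left(d \right)} - 78951} = \sqrt{\left(\frac{32}{5} - \frac{39}{10}\right) - 78951} = \sqrt{\frac{5}{2} - 78951} = \sqrt{- \frac{157897}{2}} = \frac{i \sqrt{315794}}{2}$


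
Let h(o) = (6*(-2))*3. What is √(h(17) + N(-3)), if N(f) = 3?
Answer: I*√33 ≈ 5.7446*I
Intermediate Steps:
h(o) = -36 (h(o) = -12*3 = -36)
√(h(17) + N(-3)) = √(-36 + 3) = √(-33) = I*√33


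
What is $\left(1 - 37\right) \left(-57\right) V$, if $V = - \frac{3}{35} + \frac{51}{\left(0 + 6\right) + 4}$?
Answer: $\frac{360126}{35} \approx 10289.0$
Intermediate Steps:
$V = \frac{351}{70}$ ($V = \left(-3\right) \frac{1}{35} + \frac{51}{6 + 4} = - \frac{3}{35} + \frac{51}{10} = \frac{351}{70} \approx 5.0143$)
$\left(1 - 37\right) \left(-57\right) V = \left(1 - 37\right) \left(-57\right) \frac{351}{70} = \left(-36\right) \left(-57\right) \frac{351}{70} = 2052 \cdot \frac{351}{70} = \frac{360126}{35}$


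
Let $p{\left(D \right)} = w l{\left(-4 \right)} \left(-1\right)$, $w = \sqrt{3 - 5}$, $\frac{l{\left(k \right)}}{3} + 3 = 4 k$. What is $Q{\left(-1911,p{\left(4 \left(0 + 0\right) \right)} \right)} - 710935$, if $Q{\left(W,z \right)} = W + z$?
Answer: $-712846 + 57 i \sqrt{2} \approx -7.1285 \cdot 10^{5} + 80.61 i$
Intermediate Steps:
$l{\left(k \right)} = -9 + 12 k$ ($l{\left(k \right)} = -9 + 3 \cdot 4 k = -9 + 12 k$)
$w = i \sqrt{2}$ ($w = \sqrt{-2} = i \sqrt{2} \approx 1.4142 i$)
$p{\left(D \right)} = 57 i \sqrt{2}$ ($p{\left(D \right)} = i \sqrt{2} \left(-9 + 12 \left(-4\right)\right) \left(-1\right) = i \sqrt{2} \left(-9 - 48\right) \left(-1\right) = i \sqrt{2} \left(-57\right) \left(-1\right) = - 57 i \sqrt{2} \left(-1\right) = 57 i \sqrt{2}$)
$Q{\left(-1911,p{\left(4 \left(0 + 0\right) \right)} \right)} - 710935 = \left(-1911 + 57 i \sqrt{2}\right) - 710935 = -712846 + 57 i \sqrt{2}$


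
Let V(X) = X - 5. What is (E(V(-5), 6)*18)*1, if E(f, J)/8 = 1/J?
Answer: 24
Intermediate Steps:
V(X) = -5 + X
E(f, J) = 8/J
(E(V(-5), 6)*18)*1 = ((8/6)*18)*1 = ((8*(⅙))*18)*1 = ((4/3)*18)*1 = 24*1 = 24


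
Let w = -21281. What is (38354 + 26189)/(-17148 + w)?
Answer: -64543/38429 ≈ -1.6795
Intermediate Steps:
(38354 + 26189)/(-17148 + w) = (38354 + 26189)/(-17148 - 21281) = 64543/(-38429) = 64543*(-1/38429) = -64543/38429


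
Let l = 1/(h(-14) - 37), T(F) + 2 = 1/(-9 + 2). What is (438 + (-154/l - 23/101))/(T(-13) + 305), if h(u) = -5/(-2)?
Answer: 1016449/53530 ≈ 18.988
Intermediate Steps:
T(F) = -15/7 (T(F) = -2 + 1/(-9 + 2) = -2 + 1/(-7) = -2 - ⅐ = -15/7)
h(u) = 5/2 (h(u) = -5*(-½) = 5/2)
l = -2/69 (l = 1/(5/2 - 37) = 1/(-69/2) = -2/69 ≈ -0.028986)
(438 + (-154/l - 23/101))/(T(-13) + 305) = (438 + (-154/(-2/69) - 23/101))/(-15/7 + 305) = (438 + (-154*(-69/2) - 23*1/101))/(2120/7) = (438 + (5313 - 23/101))*(7/2120) = (438 + 536590/101)*(7/2120) = (580828/101)*(7/2120) = 1016449/53530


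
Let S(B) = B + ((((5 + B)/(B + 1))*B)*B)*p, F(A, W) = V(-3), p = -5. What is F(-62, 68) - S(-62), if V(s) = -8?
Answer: 1098834/61 ≈ 18014.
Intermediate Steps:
F(A, W) = -8
S(B) = B - 5*B²*(5 + B)/(1 + B) (S(B) = B + ((((5 + B)/(B + 1))*B)*B)*(-5) = B + ((((5 + B)/(1 + B))*B)*B)*(-5) = B + ((B*(5 + B)/(1 + B))*B)*(-5) = B + (B²*(5 + B)/(1 + B))*(-5) = B - 5*B²*(5 + B)/(1 + B))
F(-62, 68) - S(-62) = -8 - (-62)*(1 - 24*(-62) - 5*(-62)²)/(1 - 62) = -8 - (-62)*(1 + 1488 - 5*3844)/(-61) = -8 - (-62)*(-1)*(1 + 1488 - 19220)/61 = -8 - (-62)*(-1)*(-17731)/61 = -8 - 1*(-1099322/61) = -8 + 1099322/61 = 1098834/61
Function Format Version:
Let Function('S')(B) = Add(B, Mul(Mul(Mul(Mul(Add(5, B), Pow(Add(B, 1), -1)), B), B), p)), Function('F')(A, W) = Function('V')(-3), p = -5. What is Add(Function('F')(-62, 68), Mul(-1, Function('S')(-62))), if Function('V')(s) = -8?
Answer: Rational(1098834, 61) ≈ 18014.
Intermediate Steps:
Function('F')(A, W) = -8
Function('S')(B) = Add(B, Mul(-5, Pow(B, 2), Pow(Add(1, B), -1), Add(5, B))) (Function('S')(B) = Add(B, Mul(Mul(Mul(Mul(Add(5, B), Pow(Add(B, 1), -1)), B), B), -5)) = Add(B, Mul(Mul(Mul(Mul(Add(5, B), Pow(Add(1, B), -1)), B), B), -5)) = Add(B, Mul(Mul(Mul(Mul(Pow(Add(1, B), -1), Add(5, B)), B), B), -5)) = Add(B, Mul(Mul(Mul(B, Pow(Add(1, B), -1), Add(5, B)), B), -5)) = Add(B, Mul(Mul(Pow(B, 2), Pow(Add(1, B), -1), Add(5, B)), -5)) = Add(B, Mul(-5, Pow(B, 2), Pow(Add(1, B), -1), Add(5, B))))
Add(Function('F')(-62, 68), Mul(-1, Function('S')(-62))) = Add(-8, Mul(-1, Mul(-62, Pow(Add(1, -62), -1), Add(1, Mul(-24, -62), Mul(-5, Pow(-62, 2)))))) = Add(-8, Mul(-1, Mul(-62, Pow(-61, -1), Add(1, 1488, Mul(-5, 3844))))) = Add(-8, Mul(-1, Mul(-62, Rational(-1, 61), Add(1, 1488, -19220)))) = Add(-8, Mul(-1, Mul(-62, Rational(-1, 61), -17731))) = Add(-8, Mul(-1, Rational(-1099322, 61))) = Add(-8, Rational(1099322, 61)) = Rational(1098834, 61)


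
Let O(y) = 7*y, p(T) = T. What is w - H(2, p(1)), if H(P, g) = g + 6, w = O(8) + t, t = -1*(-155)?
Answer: 204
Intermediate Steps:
t = 155
w = 211 (w = 7*8 + 155 = 56 + 155 = 211)
H(P, g) = 6 + g
w - H(2, p(1)) = 211 - (6 + 1) = 211 - 1*7 = 211 - 7 = 204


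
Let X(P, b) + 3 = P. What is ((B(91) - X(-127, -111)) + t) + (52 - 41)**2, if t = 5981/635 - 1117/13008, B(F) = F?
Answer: 2902038913/8260080 ≈ 351.33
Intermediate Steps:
X(P, b) = -3 + P
t = 77091553/8260080 (t = 5981*(1/635) - 1117*1/13008 = 5981/635 - 1117/13008 = 77091553/8260080 ≈ 9.3330)
((B(91) - X(-127, -111)) + t) + (52 - 41)**2 = ((91 - (-3 - 127)) + 77091553/8260080) + (52 - 41)**2 = ((91 - 1*(-130)) + 77091553/8260080) + 11**2 = ((91 + 130) + 77091553/8260080) + 121 = (221 + 77091553/8260080) + 121 = 1902569233/8260080 + 121 = 2902038913/8260080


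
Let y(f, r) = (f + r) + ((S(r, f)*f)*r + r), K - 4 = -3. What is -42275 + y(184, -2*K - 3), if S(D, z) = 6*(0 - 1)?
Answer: -36581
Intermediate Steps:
K = 1 (K = 4 - 3 = 1)
S(D, z) = -6 (S(D, z) = 6*(-1) = -6)
y(f, r) = f + 2*r - 6*f*r (y(f, r) = (f + r) + ((-6*f)*r + r) = (f + r) + (-6*f*r + r) = (f + r) + (r - 6*f*r) = f + 2*r - 6*f*r)
-42275 + y(184, -2*K - 3) = -42275 + (184 + 2*(-2*1 - 3) - 6*184*(-2*1 - 3)) = -42275 + (184 + 2*(-2 - 3) - 6*184*(-2 - 3)) = -42275 + (184 + 2*(-5) - 6*184*(-5)) = -42275 + (184 - 10 + 5520) = -42275 + 5694 = -36581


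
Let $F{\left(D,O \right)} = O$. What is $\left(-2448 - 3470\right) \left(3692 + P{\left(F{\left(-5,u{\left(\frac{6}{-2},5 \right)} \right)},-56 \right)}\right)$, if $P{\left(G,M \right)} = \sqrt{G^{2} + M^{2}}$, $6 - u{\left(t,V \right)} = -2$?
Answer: $-21849256 - 236720 \sqrt{2} \approx -2.2184 \cdot 10^{7}$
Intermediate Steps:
$u{\left(t,V \right)} = 8$ ($u{\left(t,V \right)} = 6 - -2 = 6 + 2 = 8$)
$\left(-2448 - 3470\right) \left(3692 + P{\left(F{\left(-5,u{\left(\frac{6}{-2},5 \right)} \right)},-56 \right)}\right) = \left(-2448 - 3470\right) \left(3692 + \sqrt{8^{2} + \left(-56\right)^{2}}\right) = - 5918 \left(3692 + \sqrt{64 + 3136}\right) = - 5918 \left(3692 + \sqrt{3200}\right) = - 5918 \left(3692 + 40 \sqrt{2}\right) = -21849256 - 236720 \sqrt{2}$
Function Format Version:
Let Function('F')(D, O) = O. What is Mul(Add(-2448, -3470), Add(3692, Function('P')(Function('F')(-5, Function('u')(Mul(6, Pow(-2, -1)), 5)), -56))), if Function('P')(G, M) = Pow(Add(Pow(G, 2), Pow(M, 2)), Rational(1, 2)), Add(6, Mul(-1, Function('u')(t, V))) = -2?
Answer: Add(-21849256, Mul(-236720, Pow(2, Rational(1, 2)))) ≈ -2.2184e+7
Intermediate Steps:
Function('u')(t, V) = 8 (Function('u')(t, V) = Add(6, Mul(-1, -2)) = Add(6, 2) = 8)
Mul(Add(-2448, -3470), Add(3692, Function('P')(Function('F')(-5, Function('u')(Mul(6, Pow(-2, -1)), 5)), -56))) = Mul(Add(-2448, -3470), Add(3692, Pow(Add(Pow(8, 2), Pow(-56, 2)), Rational(1, 2)))) = Mul(-5918, Add(3692, Pow(Add(64, 3136), Rational(1, 2)))) = Mul(-5918, Add(3692, Pow(3200, Rational(1, 2)))) = Mul(-5918, Add(3692, Mul(40, Pow(2, Rational(1, 2))))) = Add(-21849256, Mul(-236720, Pow(2, Rational(1, 2))))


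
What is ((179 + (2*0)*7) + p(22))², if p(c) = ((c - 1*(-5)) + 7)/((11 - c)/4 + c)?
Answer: 193738561/5929 ≈ 32676.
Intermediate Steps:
p(c) = (12 + c)/(11/4 + 3*c/4) (p(c) = ((c + 5) + 7)/((11 - c)*(¼) + c) = ((5 + c) + 7)/((11/4 - c/4) + c) = (12 + c)/(11/4 + 3*c/4))
((179 + (2*0)*7) + p(22))² = ((179 + (2*0)*7) + 4*(12 + 22)/(11 + 3*22))² = ((179 + 0*7) + 4*34/(11 + 66))² = ((179 + 0) + 4*34/77)² = (179 + 4*(1/77)*34)² = (179 + 136/77)² = (13919/77)² = 193738561/5929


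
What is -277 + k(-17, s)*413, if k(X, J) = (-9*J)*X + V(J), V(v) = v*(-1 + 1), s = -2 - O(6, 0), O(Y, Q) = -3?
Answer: 62912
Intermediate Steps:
s = 1 (s = -2 - 1*(-3) = -2 + 3 = 1)
V(v) = 0 (V(v) = v*0 = 0)
k(X, J) = -9*J*X (k(X, J) = (-9*J)*X + 0 = -9*J*X + 0 = -9*J*X)
-277 + k(-17, s)*413 = -277 - 9*1*(-17)*413 = -277 + 153*413 = -277 + 63189 = 62912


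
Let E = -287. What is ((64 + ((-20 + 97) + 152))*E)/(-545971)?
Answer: 84091/545971 ≈ 0.15402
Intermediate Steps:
((64 + ((-20 + 97) + 152))*E)/(-545971) = ((64 + ((-20 + 97) + 152))*(-287))/(-545971) = ((64 + (77 + 152))*(-287))*(-1/545971) = ((64 + 229)*(-287))*(-1/545971) = (293*(-287))*(-1/545971) = -84091*(-1/545971) = 84091/545971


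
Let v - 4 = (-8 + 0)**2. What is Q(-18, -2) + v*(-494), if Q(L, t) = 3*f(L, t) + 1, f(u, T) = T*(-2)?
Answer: -33579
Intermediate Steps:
f(u, T) = -2*T
v = 68 (v = 4 + (-8 + 0)**2 = 4 + (-8)**2 = 4 + 64 = 68)
Q(L, t) = 1 - 6*t (Q(L, t) = 3*(-2*t) + 1 = -6*t + 1 = 1 - 6*t)
Q(-18, -2) + v*(-494) = (1 - 6*(-2)) + 68*(-494) = (1 + 12) - 33592 = 13 - 33592 = -33579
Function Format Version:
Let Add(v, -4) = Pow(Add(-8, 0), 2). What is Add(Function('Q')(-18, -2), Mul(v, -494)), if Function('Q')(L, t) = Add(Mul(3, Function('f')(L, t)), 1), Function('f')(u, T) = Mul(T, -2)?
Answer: -33579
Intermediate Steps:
Function('f')(u, T) = Mul(-2, T)
v = 68 (v = Add(4, Pow(Add(-8, 0), 2)) = Add(4, Pow(-8, 2)) = Add(4, 64) = 68)
Function('Q')(L, t) = Add(1, Mul(-6, t)) (Function('Q')(L, t) = Add(Mul(3, Mul(-2, t)), 1) = Add(Mul(-6, t), 1) = Add(1, Mul(-6, t)))
Add(Function('Q')(-18, -2), Mul(v, -494)) = Add(Add(1, Mul(-6, -2)), Mul(68, -494)) = Add(Add(1, 12), -33592) = Add(13, -33592) = -33579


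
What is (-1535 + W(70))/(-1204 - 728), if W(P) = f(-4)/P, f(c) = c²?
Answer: 53717/67620 ≈ 0.79440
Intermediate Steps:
W(P) = 16/P (W(P) = (-4)²/P = 16/P)
(-1535 + W(70))/(-1204 - 728) = (-1535 + 16/70)/(-1204 - 728) = (-1535 + 16*(1/70))/(-1932) = (-1535 + 8/35)*(-1/1932) = -53717/35*(-1/1932) = 53717/67620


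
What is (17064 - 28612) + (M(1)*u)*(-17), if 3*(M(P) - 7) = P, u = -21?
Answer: -8930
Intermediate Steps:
M(P) = 7 + P/3
(17064 - 28612) + (M(1)*u)*(-17) = (17064 - 28612) + ((7 + (⅓)*1)*(-21))*(-17) = -11548 + ((7 + ⅓)*(-21))*(-17) = -11548 + ((22/3)*(-21))*(-17) = -11548 - 154*(-17) = -11548 + 2618 = -8930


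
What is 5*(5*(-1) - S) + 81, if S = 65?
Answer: -269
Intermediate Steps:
5*(5*(-1) - S) + 81 = 5*(5*(-1) - 1*65) + 81 = 5*(-5 - 65) + 81 = 5*(-70) + 81 = -350 + 81 = -269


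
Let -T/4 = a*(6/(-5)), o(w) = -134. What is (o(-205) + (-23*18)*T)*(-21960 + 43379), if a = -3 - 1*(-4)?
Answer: -227169914/5 ≈ -4.5434e+7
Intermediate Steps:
a = 1 (a = -3 + 4 = 1)
T = 24/5 (T = -4*6/(-5) = -4*6*(-⅕) = -4*(-6)/5 = -4*(-6/5) = 24/5 ≈ 4.8000)
(o(-205) + (-23*18)*T)*(-21960 + 43379) = (-134 - 23*18*(24/5))*(-21960 + 43379) = (-134 - 414*24/5)*21419 = (-134 - 9936/5)*21419 = -10606/5*21419 = -227169914/5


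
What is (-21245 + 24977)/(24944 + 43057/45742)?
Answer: 56903048/380343835 ≈ 0.14961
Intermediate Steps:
(-21245 + 24977)/(24944 + 43057/45742) = 3732/(24944 + 43057*(1/45742)) = 3732/(24944 + 43057/45742) = 3732/(1141031505/45742) = 3732*(45742/1141031505) = 56903048/380343835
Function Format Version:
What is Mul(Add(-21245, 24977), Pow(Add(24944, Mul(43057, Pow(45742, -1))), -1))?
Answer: Rational(56903048, 380343835) ≈ 0.14961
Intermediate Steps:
Mul(Add(-21245, 24977), Pow(Add(24944, Mul(43057, Pow(45742, -1))), -1)) = Mul(3732, Pow(Add(24944, Mul(43057, Rational(1, 45742))), -1)) = Mul(3732, Pow(Add(24944, Rational(43057, 45742)), -1)) = Mul(3732, Pow(Rational(1141031505, 45742), -1)) = Mul(3732, Rational(45742, 1141031505)) = Rational(56903048, 380343835)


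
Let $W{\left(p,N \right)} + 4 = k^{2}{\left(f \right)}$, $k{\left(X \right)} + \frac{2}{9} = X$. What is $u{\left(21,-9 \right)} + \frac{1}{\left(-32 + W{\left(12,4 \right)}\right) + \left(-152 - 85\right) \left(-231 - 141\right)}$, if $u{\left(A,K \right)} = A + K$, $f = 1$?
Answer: $\frac{85661085}{7138417} \approx 12.0$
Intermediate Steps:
$k{\left(X \right)} = - \frac{2}{9} + X$
$W{\left(p,N \right)} = - \frac{275}{81}$ ($W{\left(p,N \right)} = -4 + \left(- \frac{2}{9} + 1\right)^{2} = -4 + \left(\frac{7}{9}\right)^{2} = -4 + \frac{49}{81} = - \frac{275}{81}$)
$u{\left(21,-9 \right)} + \frac{1}{\left(-32 + W{\left(12,4 \right)}\right) + \left(-152 - 85\right) \left(-231 - 141\right)} = \left(21 - 9\right) + \frac{1}{\left(-32 - \frac{275}{81}\right) + \left(-152 - 85\right) \left(-231 - 141\right)} = 12 + \frac{1}{- \frac{2867}{81} - -88164} = 12 + \frac{1}{- \frac{2867}{81} + 88164} = 12 + \frac{1}{\frac{7138417}{81}} = 12 + \frac{81}{7138417} = \frac{85661085}{7138417}$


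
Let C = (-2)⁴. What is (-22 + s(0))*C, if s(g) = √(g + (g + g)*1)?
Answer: -352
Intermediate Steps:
s(g) = √3*√g (s(g) = √(g + (2*g)*1) = √(g + 2*g) = √(3*g) = √3*√g)
C = 16
(-22 + s(0))*C = (-22 + √3*√0)*16 = (-22 + √3*0)*16 = (-22 + 0)*16 = -22*16 = -352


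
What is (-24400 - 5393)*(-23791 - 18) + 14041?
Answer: 709355578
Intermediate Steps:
(-24400 - 5393)*(-23791 - 18) + 14041 = -29793*(-23809) + 14041 = 709341537 + 14041 = 709355578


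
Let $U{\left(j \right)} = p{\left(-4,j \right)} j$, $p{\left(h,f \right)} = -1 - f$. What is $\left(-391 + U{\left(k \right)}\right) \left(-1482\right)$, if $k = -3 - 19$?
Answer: $1264146$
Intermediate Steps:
$k = -22$ ($k = -3 - 19 = -22$)
$U{\left(j \right)} = j \left(-1 - j\right)$ ($U{\left(j \right)} = \left(-1 - j\right) j = j \left(-1 - j\right)$)
$\left(-391 + U{\left(k \right)}\right) \left(-1482\right) = \left(-391 - - 22 \left(1 - 22\right)\right) \left(-1482\right) = \left(-391 - \left(-22\right) \left(-21\right)\right) \left(-1482\right) = \left(-391 - 462\right) \left(-1482\right) = \left(-853\right) \left(-1482\right) = 1264146$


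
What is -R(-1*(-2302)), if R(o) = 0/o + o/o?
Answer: -1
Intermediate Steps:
R(o) = 1 (R(o) = 0 + 1 = 1)
-R(-1*(-2302)) = -1*1 = -1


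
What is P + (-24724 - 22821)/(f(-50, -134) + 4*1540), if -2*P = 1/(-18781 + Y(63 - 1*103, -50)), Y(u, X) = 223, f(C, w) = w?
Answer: -882337097/111830508 ≈ -7.8900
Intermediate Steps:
P = 1/37116 (P = -1/(2*(-18781 + 223)) = -½/(-18558) = -½*(-1/18558) = 1/37116 ≈ 2.6943e-5)
P + (-24724 - 22821)/(f(-50, -134) + 4*1540) = 1/37116 + (-24724 - 22821)/(-134 + 4*1540) = 1/37116 - 47545/(-134 + 6160) = 1/37116 - 47545/6026 = -882337097/111830508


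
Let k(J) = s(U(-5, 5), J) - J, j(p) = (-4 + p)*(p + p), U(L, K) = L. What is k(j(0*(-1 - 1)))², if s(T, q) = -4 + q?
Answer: 16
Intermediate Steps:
j(p) = 2*p*(-4 + p) (j(p) = (-4 + p)*(2*p) = 2*p*(-4 + p))
k(J) = -4 (k(J) = (-4 + J) - J = -4)
k(j(0*(-1 - 1)))² = (-4)² = 16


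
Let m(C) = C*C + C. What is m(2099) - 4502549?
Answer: -94649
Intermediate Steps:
m(C) = C + C² (m(C) = C² + C = C + C²)
m(2099) - 4502549 = 2099*(1 + 2099) - 4502549 = 2099*2100 - 4502549 = 4407900 - 4502549 = -94649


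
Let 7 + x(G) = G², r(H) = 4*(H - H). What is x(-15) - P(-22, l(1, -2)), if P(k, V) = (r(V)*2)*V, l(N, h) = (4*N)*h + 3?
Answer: 218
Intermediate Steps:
l(N, h) = 3 + 4*N*h (l(N, h) = 4*N*h + 3 = 3 + 4*N*h)
r(H) = 0 (r(H) = 4*0 = 0)
P(k, V) = 0 (P(k, V) = (0*2)*V = 0*V = 0)
x(G) = -7 + G²
x(-15) - P(-22, l(1, -2)) = (-7 + (-15)²) - 1*0 = (-7 + 225) + 0 = 218 + 0 = 218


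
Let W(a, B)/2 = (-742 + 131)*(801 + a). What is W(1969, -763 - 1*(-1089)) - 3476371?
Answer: -6861311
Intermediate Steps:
W(a, B) = -978822 - 1222*a (W(a, B) = 2*((-742 + 131)*(801 + a)) = 2*(-611*(801 + a)) = 2*(-489411 - 611*a) = -978822 - 1222*a)
W(1969, -763 - 1*(-1089)) - 3476371 = (-978822 - 1222*1969) - 3476371 = (-978822 - 2406118) - 3476371 = -3384940 - 3476371 = -6861311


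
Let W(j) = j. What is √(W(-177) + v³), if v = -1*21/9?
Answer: I*√15366/9 ≈ 13.773*I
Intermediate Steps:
v = -7/3 (v = -21*⅑ = -7/3 ≈ -2.3333)
√(W(-177) + v³) = √(-177 + (-7/3)³) = √(-177 - 343/27) = √(-5122/27) = I*√15366/9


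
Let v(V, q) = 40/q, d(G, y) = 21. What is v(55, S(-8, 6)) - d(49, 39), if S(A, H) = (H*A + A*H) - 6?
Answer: -1091/51 ≈ -21.392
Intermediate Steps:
S(A, H) = -6 + 2*A*H (S(A, H) = (A*H + A*H) - 6 = 2*A*H - 6 = -6 + 2*A*H)
v(55, S(-8, 6)) - d(49, 39) = 40/(-6 + 2*(-8)*6) - 1*21 = 40/(-6 - 96) - 21 = 40/(-102) - 21 = 40*(-1/102) - 21 = -20/51 - 21 = -1091/51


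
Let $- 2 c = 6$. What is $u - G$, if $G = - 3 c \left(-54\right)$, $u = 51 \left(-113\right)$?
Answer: $-5277$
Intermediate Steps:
$c = -3$ ($c = \left(- \frac{1}{2}\right) 6 = -3$)
$u = -5763$
$G = -486$ ($G = \left(-3\right) \left(-3\right) \left(-54\right) = 9 \left(-54\right) = -486$)
$u - G = -5763 - -486 = -5763 + 486 = -5277$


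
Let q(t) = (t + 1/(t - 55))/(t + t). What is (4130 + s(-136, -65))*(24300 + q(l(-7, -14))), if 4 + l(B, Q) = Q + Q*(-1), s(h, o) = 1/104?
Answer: 4926535858077/49088 ≈ 1.0036e+8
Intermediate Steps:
s(h, o) = 1/104
l(B, Q) = -4 (l(B, Q) = -4 + (Q + Q*(-1)) = -4 + (Q - Q) = -4 + 0 = -4)
q(t) = (t + 1/(-55 + t))/(2*t) (q(t) = (t + 1/(-55 + t))/((2*t)) = (t + 1/(-55 + t))*(1/(2*t)) = (t + 1/(-55 + t))/(2*t))
(4130 + s(-136, -65))*(24300 + q(l(-7, -14))) = (4130 + 1/104)*(24300 + (½)*(1 + (-4)² - 55*(-4))/(-4*(-55 - 4))) = 429521*(24300 + (½)*(-¼)*(1 + 16 + 220)/(-59))/104 = 429521*(24300 + (½)*(-¼)*(-1/59)*237)/104 = 429521*(24300 + 237/472)/104 = (429521/104)*(11469837/472) = 4926535858077/49088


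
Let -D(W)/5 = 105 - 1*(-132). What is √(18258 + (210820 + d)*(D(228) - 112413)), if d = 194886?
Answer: I*√46087371930 ≈ 2.1468e+5*I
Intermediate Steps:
D(W) = -1185 (D(W) = -5*(105 - 1*(-132)) = -5*(105 + 132) = -5*237 = -1185)
√(18258 + (210820 + d)*(D(228) - 112413)) = √(18258 + (210820 + 194886)*(-1185 - 112413)) = √(18258 + 405706*(-113598)) = √(18258 - 46087390188) = √(-46087371930) = I*√46087371930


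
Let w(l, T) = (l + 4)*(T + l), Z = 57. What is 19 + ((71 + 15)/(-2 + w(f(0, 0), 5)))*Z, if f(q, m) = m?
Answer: 874/3 ≈ 291.33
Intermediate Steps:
w(l, T) = (4 + l)*(T + l)
19 + ((71 + 15)/(-2 + w(f(0, 0), 5)))*Z = 19 + ((71 + 15)/(-2 + (0**2 + 4*5 + 4*0 + 5*0)))*57 = 19 + (86/(-2 + (0 + 20 + 0 + 0)))*57 = 19 + (86/(-2 + 20))*57 = 19 + (86/18)*57 = 19 + (86*(1/18))*57 = 19 + (43/9)*57 = 19 + 817/3 = 874/3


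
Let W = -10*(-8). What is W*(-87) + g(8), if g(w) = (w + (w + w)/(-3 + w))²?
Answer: -170864/25 ≈ -6834.6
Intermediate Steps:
W = 80
g(w) = (w + 2*w/(-3 + w))² (g(w) = (w + (2*w)/(-3 + w))² = (w + 2*w/(-3 + w))²)
W*(-87) + g(8) = 80*(-87) + 8²*(-1 + 8)²/(-3 + 8)² = -6960 + 64*7²/5² = -6960 + 64*49*(1/25) = -6960 + 3136/25 = -170864/25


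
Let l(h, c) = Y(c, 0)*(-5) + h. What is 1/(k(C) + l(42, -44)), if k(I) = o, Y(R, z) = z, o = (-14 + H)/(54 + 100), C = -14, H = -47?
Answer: 154/6407 ≈ 0.024036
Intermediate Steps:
o = -61/154 (o = (-14 - 47)/(54 + 100) = -61/154 ≈ -0.39610)
k(I) = -61/154
l(h, c) = h (l(h, c) = 0*(-5) + h = 0 + h = h)
1/(k(C) + l(42, -44)) = 1/(-61/154 + 42) = 1/(6407/154) = 154/6407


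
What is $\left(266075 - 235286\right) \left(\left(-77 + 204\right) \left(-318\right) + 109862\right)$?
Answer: $2139096564$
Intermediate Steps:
$\left(266075 - 235286\right) \left(\left(-77 + 204\right) \left(-318\right) + 109862\right) = 30789 \left(127 \left(-318\right) + 109862\right) = 30789 \left(-40386 + 109862\right) = 30789 \cdot 69476 = 2139096564$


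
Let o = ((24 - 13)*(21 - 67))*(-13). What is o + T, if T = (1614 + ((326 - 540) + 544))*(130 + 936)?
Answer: 2078882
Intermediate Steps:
T = 2072304 (T = (1614 + (-214 + 544))*1066 = (1614 + 330)*1066 = 1944*1066 = 2072304)
o = 6578 (o = (11*(-46))*(-13) = -506*(-13) = 6578)
o + T = 6578 + 2072304 = 2078882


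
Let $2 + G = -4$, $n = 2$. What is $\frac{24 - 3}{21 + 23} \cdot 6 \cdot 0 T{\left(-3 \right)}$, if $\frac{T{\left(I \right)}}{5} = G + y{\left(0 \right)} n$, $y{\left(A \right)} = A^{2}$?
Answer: $0$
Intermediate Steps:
$G = -6$ ($G = -2 - 4 = -6$)
$T{\left(I \right)} = -30$ ($T{\left(I \right)} = 5 \left(-6 + 0^{2} \cdot 2\right) = 5 \left(-6 + 0 \cdot 2\right) = 5 \left(-6 + 0\right) = 5 \left(-6\right) = -30$)
$\frac{24 - 3}{21 + 23} \cdot 6 \cdot 0 T{\left(-3 \right)} = \frac{24 - 3}{21 + 23} \cdot 6 \cdot 0 \left(-30\right) = \frac{21}{44} \cdot 0 \left(-30\right) = 0 \left(-30\right) = 0$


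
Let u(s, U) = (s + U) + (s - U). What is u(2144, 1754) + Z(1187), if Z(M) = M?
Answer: 5475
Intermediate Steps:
u(s, U) = 2*s (u(s, U) = (U + s) + (s - U) = 2*s)
u(2144, 1754) + Z(1187) = 2*2144 + 1187 = 4288 + 1187 = 5475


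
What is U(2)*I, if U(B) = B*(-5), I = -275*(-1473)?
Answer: -4050750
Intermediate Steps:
I = 405075
U(B) = -5*B
U(2)*I = -5*2*405075 = -10*405075 = -4050750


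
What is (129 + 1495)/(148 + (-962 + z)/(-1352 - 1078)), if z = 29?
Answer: 1315440/120191 ≈ 10.945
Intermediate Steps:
(129 + 1495)/(148 + (-962 + z)/(-1352 - 1078)) = (129 + 1495)/(148 + (-962 + 29)/(-1352 - 1078)) = 1624/(148 - 933/(-2430)) = 1624/(148 - 933*(-1/2430)) = 1624/(148 + 311/810) = 1624/(120191/810) = 1624*(810/120191) = 1315440/120191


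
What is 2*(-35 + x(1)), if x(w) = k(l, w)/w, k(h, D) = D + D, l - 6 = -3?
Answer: -66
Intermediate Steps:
l = 3 (l = 6 - 3 = 3)
k(h, D) = 2*D
x(w) = 2 (x(w) = (2*w)/w = 2)
2*(-35 + x(1)) = 2*(-35 + 2) = 2*(-33) = -66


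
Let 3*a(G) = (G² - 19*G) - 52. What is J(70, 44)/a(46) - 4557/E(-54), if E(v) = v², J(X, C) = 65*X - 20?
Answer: 1140187/115668 ≈ 9.8574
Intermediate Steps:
a(G) = -52/3 - 19*G/3 + G²/3 (a(G) = ((G² - 19*G) - 52)/3 = (-52 + G² - 19*G)/3 = -52/3 - 19*G/3 + G²/3)
J(X, C) = -20 + 65*X
J(70, 44)/a(46) - 4557/E(-54) = (-20 + 65*70)/(-52/3 - 19/3*46 + (⅓)*46²) - 4557/((-54)²) = (-20 + 4550)/(-52/3 - 874/3 + (⅓)*2116) - 4557/2916 = 4530/(-52/3 - 874/3 + 2116/3) - 4557*1/2916 = 4530/(1190/3) - 1519/972 = 4530*(3/1190) - 1519/972 = 1359/119 - 1519/972 = 1140187/115668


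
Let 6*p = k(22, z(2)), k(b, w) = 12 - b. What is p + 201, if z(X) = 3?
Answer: 598/3 ≈ 199.33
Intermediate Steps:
p = -5/3 (p = (12 - 1*22)/6 = (12 - 22)/6 = (⅙)*(-10) = -5/3 ≈ -1.6667)
p + 201 = -5/3 + 201 = 598/3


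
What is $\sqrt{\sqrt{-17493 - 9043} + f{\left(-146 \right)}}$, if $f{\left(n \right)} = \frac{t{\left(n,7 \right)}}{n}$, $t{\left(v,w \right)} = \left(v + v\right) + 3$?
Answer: $\frac{\sqrt{42194 + 42632 i \sqrt{6634}}}{146} \approx 9.0799 + 8.9703 i$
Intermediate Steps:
$t{\left(v,w \right)} = 3 + 2 v$ ($t{\left(v,w \right)} = 2 v + 3 = 3 + 2 v$)
$f{\left(n \right)} = \frac{3 + 2 n}{n}$
$\sqrt{\sqrt{-17493 - 9043} + f{\left(-146 \right)}} = \sqrt{\sqrt{-17493 - 9043} + \left(2 + \frac{3}{-146}\right)} = \sqrt{\sqrt{-26536} + \left(2 + 3 \left(- \frac{1}{146}\right)\right)} = \sqrt{2 i \sqrt{6634} + \left(2 - \frac{3}{146}\right)} = \sqrt{2 i \sqrt{6634} + \frac{289}{146}} = \sqrt{\frac{289}{146} + 2 i \sqrt{6634}}$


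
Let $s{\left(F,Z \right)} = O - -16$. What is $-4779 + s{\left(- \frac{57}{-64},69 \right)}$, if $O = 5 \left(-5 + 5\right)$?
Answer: $-4763$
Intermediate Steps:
$O = 0$ ($O = 5 \cdot 0 = 0$)
$s{\left(F,Z \right)} = 16$ ($s{\left(F,Z \right)} = 0 - -16 = 0 + 16 = 16$)
$-4779 + s{\left(- \frac{57}{-64},69 \right)} = -4779 + 16 = -4763$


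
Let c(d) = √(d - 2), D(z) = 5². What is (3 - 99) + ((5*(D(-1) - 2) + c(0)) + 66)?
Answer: 85 + I*√2 ≈ 85.0 + 1.4142*I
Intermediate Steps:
D(z) = 25
c(d) = √(-2 + d)
(3 - 99) + ((5*(D(-1) - 2) + c(0)) + 66) = (3 - 99) + ((5*(25 - 2) + √(-2 + 0)) + 66) = -96 + ((5*23 + √(-2)) + 66) = -96 + ((115 + I*√2) + 66) = -96 + (181 + I*√2) = 85 + I*√2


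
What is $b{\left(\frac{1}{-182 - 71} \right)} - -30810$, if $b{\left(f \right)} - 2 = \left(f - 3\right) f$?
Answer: $\frac{1972246068}{64009} \approx 30812.0$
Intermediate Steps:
$b{\left(f \right)} = 2 + f \left(-3 + f\right)$ ($b{\left(f \right)} = 2 + \left(f - 3\right) f = 2 + \left(-3 + f\right) f = 2 + f \left(-3 + f\right)$)
$b{\left(\frac{1}{-182 - 71} \right)} - -30810 = \left(2 + \left(\frac{1}{-182 - 71}\right)^{2} - \frac{3}{-182 - 71}\right) - -30810 = \left(2 + \left(\frac{1}{-253}\right)^{2} - \frac{3}{-253}\right) + 30810 = \left(2 + \left(- \frac{1}{253}\right)^{2} - - \frac{3}{253}\right) + 30810 = \left(2 + \frac{1}{64009} + \frac{3}{253}\right) + 30810 = \frac{128778}{64009} + 30810 = \frac{1972246068}{64009}$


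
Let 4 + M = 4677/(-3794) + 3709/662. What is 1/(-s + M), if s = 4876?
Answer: -627907/3061442217 ≈ -0.00020510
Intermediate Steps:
M = 232315/627907 (M = -4 + (4677/(-3794) + 3709/662) = -4 + (4677*(-1/3794) + 3709*(1/662)) = -4 + (-4677/3794 + 3709/662) = -4 + 2743943/627907 = 232315/627907 ≈ 0.36998)
1/(-s + M) = 1/(-1*4876 + 232315/627907) = 1/(-4876 + 232315/627907) = 1/(-3061442217/627907) = -627907/3061442217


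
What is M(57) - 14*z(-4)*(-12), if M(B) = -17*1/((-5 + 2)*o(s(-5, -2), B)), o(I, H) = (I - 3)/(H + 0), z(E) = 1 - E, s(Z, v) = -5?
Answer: 6397/8 ≈ 799.63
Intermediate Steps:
o(I, H) = (-3 + I)/H
M(B) = -17*B/24 (M(B) = -17*B/((-5 + 2)*(-3 - 5)) = -17*B/24)
M(57) - 14*z(-4)*(-12) = -17/24*57 - 14*(1 - 1*(-4))*(-12) = -323/8 - 14*(1 + 4)*(-12) = -323/8 - 14*5*(-12) = -323/8 - 70*(-12) = -323/8 + 840 = 6397/8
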